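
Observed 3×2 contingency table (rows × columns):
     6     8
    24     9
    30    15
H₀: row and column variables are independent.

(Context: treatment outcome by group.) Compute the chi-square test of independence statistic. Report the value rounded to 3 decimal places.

test statistic = 3.948

Row totals [14, 33, 45], col totals [60, 32], n=92
χ² = (6−9.13)²/9.13 + (8−4.87)²/4.87 + (24−21.52)²/21.52 + (9−11.48)²/11.48 + (30−29.35)²/29.35 + (15−15.65)²/15.65 = 3.9478
df = 2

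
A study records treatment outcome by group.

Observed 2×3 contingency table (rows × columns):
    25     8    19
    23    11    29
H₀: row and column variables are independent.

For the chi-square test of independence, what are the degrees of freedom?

df = (r−1)(c−1) = (2−1)·(3−1) = 2

degrees of freedom = 2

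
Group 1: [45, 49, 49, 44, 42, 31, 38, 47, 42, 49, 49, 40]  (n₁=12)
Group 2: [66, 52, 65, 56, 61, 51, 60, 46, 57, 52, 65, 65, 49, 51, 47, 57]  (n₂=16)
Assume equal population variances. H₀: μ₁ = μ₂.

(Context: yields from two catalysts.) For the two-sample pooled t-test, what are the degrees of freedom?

degrees of freedom = 26

df = n₁ + n₂ − 2 = 12 + 16 − 2 = 26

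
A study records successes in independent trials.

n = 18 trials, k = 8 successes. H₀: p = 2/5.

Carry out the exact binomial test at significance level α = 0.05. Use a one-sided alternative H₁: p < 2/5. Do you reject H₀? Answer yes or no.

Exact binomial: n=18, k=8, p₀=2/5=0.4000
P(X≤8) from Σ C(n,i)·p₀^i·(1−p₀)^(n−i)
p-value (one-sided, H₁ less) = 0.73684
At α=0.05: p ≥ α → fail to reject H₀

reject H₀: no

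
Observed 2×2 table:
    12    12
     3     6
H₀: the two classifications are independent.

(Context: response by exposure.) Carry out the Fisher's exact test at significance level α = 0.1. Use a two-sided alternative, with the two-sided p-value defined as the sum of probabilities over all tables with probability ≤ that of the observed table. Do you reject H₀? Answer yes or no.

Margins: r₁=24, r₂=9, c₁=15, c₂=18, n=33
p_obs = C(24,12)·C(9,3)/C(33,15); sum pmf over tables with pmf ≤ p_obs
p-value (two-sided) = 0.45849
At α=0.1: p ≥ α → fail to reject H₀

reject H₀: no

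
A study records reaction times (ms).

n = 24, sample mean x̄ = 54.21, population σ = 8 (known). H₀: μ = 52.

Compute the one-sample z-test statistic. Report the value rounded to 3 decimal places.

test statistic = 1.353

SE = σ/√n = 8/√24 = 1.6330
z = (x̄−μ₀)/SE = (54.21−52)/1.6330 = 1.3533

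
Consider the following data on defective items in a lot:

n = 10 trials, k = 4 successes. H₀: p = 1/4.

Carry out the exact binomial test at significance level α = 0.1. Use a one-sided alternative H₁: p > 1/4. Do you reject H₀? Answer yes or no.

Exact binomial: n=10, k=4, p₀=1/4=0.2500
P(X≥4) from Σ C(n,i)·p₀^i·(1−p₀)^(n−i)
p-value (one-sided, H₁ greater) = 0.22412
At α=0.1: p ≥ α → fail to reject H₀

reject H₀: no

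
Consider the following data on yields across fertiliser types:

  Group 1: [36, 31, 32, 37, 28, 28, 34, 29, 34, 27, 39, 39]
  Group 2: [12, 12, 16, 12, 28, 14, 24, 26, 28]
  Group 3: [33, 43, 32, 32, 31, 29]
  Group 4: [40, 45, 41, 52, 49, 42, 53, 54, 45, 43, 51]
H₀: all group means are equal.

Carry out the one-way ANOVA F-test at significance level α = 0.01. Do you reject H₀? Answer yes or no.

Group means [32.83, 19.11, 33.33, 46.82], grand mean 33.711
SSB = Σnᵢ(x̄ᵢ−x̄)² = 3818.291; SSW = ΣΣ(x−x̄ᵢ)² = 1007.525
MSB = 3818.291/3 = 1272.7635; MSW = 1007.525/34 = 29.6331
F = MSB/MSW = 42.9507
df = (3, 34)
p-value (upper-tail) = 0.00000
At α=0.01: p < α → reject H₀

reject H₀: yes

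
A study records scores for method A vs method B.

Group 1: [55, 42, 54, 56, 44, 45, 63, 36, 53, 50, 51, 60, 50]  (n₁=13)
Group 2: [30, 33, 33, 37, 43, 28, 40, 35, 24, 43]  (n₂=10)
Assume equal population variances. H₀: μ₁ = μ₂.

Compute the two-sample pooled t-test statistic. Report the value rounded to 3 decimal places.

x̄₁=50.692, s₁=7.476, n₁=13
x̄₂=34.600, s₂=6.310, n₂=10
s_p² = [12·7.476² + 9·6.310²]/21 = 49.0081
SE = √(s_p²·(1/13+1/10)) = 2.9446
t = (50.692−34.600)/2.9446 = 5.4650
df = 21

test statistic = 5.465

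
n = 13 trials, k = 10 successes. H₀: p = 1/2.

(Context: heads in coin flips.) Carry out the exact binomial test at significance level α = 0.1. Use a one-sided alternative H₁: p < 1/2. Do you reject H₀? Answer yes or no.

reject H₀: no

Exact binomial: n=13, k=10, p₀=1/2=0.5000
P(X≤10) from Σ C(n,i)·p₀^i·(1−p₀)^(n−i)
p-value (one-sided, H₁ less) = 0.98877
At α=0.1: p ≥ α → fail to reject H₀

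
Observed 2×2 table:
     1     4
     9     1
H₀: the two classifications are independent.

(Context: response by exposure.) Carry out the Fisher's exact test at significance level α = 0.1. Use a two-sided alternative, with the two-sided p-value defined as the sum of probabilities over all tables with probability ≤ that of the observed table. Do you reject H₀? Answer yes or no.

Margins: r₁=5, r₂=10, c₁=10, c₂=5, n=15
p_obs = C(5,1)·C(10,9)/C(15,10); sum pmf over tables with pmf ≤ p_obs
p-value (two-sided) = 0.01698
At α=0.1: p < α → reject H₀

reject H₀: yes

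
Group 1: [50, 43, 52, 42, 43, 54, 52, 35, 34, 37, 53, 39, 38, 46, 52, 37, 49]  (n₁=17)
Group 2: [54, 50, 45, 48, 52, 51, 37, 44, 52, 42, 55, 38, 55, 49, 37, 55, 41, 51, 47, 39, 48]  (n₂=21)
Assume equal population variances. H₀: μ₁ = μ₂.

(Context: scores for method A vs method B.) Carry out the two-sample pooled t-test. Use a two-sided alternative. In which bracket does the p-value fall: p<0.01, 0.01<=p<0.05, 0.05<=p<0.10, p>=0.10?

x̄₁=44.471, s₁=6.983, n₁=17
x̄₂=47.143, s₂=6.150, n₂=21
s_p² = [16·6.983² + 20·6.150²]/36 = 42.6891
SE = √(s_p²·(1/17+1/21)) = 2.1317
t = (44.471−47.143)/2.1317 = -1.2536
df = 36
p-value (two-sided) = 0.21806
→ bracket: p>=0.10

p-value bracket: p>=0.10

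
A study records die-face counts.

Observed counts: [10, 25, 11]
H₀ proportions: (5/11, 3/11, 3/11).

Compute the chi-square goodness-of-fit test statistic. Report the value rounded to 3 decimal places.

n = 46; E_i = n·p_i = [20.91, 12.55, 12.55]
χ² = (10−20.91)²/20.91 + (25−12.55)²/12.55 + (11−12.55)²/12.55 = 18.2464
df = 2

test statistic = 18.246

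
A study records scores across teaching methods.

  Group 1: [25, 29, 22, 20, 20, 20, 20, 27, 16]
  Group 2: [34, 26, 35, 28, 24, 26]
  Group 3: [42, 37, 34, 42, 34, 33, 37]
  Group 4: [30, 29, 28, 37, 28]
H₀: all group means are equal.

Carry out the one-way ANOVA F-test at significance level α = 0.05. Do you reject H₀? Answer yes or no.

reject H₀: yes

Group means [22.11, 28.83, 37.00, 30.40], grand mean 29.000
SSB = Σnᵢ(x̄ᵢ−x̄)² = 885.078; SSW = ΣΣ(x−x̄ᵢ)² = 380.922
MSB = 885.078/3 = 295.0259; MSW = 380.922/23 = 16.5618
F = MSB/MSW = 17.8136
df = (3, 23)
p-value (upper-tail) = 0.00000
At α=0.05: p < α → reject H₀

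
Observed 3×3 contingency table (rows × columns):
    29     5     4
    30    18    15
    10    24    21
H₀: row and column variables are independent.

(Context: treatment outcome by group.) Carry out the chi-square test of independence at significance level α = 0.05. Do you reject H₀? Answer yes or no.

reject H₀: yes

Row totals [38, 63, 55], col totals [69, 47, 40], n=156
χ² = (29−16.81)²/16.81 + (5−11.45)²/11.45 + (4−9.74)²/9.74 + (30−27.87)²/27.87 + (18−18.98)²/18.98 + (15−16.15)²/16.15 + (10−24.33)²/24.33 + (24−16.57)²/16.57 + (21−14.10)²/14.10 = 31.3011
df = 4
p-value (upper-tail) = 0.00000
At α=0.05: p < α → reject H₀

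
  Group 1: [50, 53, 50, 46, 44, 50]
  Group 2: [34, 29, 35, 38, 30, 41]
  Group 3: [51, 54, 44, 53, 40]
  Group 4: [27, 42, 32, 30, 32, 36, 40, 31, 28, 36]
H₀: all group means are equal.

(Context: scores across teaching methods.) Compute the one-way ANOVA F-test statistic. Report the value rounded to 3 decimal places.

Group means [48.83, 34.50, 48.40, 33.40], grand mean 39.852
SSB = Σnᵢ(x̄ᵢ−x̄)² = 1437.474; SSW = ΣΣ(x−x̄ᵢ)² = 529.933
MSB = 1437.474/3 = 479.1580; MSW = 529.933/23 = 23.0406
F = MSB/MSW = 20.7963
df = (3, 23)

test statistic = 20.796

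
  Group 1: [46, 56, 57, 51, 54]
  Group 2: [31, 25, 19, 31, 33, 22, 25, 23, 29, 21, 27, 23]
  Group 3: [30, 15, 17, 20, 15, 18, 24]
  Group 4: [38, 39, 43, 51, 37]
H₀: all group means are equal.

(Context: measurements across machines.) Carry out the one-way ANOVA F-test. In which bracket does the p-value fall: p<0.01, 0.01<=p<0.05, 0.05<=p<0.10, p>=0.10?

Group means [52.80, 25.75, 19.86, 41.60], grand mean 31.724
SSB = Σnᵢ(x̄ᵢ−x̄)² = 4122.686; SSW = ΣΣ(x−x̄ᵢ)² = 607.107
MSB = 4122.686/3 = 1374.2287; MSW = 607.107/25 = 24.2843
F = MSB/MSW = 56.5892
df = (3, 25)
p-value (upper-tail) = 0.00000
→ bracket: p<0.01

p-value bracket: p<0.01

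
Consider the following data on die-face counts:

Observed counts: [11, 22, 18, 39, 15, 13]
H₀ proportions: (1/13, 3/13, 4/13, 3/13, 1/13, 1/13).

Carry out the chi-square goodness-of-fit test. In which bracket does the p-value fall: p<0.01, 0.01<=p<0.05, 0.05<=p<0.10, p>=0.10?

n = 118; E_i = n·p_i = [9.08, 27.23, 36.31, 27.23, 9.08, 9.08]
χ² = (11−9.08)²/9.08 + (22−27.23)²/27.23 + (18−36.31)²/36.31 + (39−27.23)²/27.23 + (15−9.08)²/9.08 + (13−9.08)²/9.08 = 21.2910
df = 5
p-value (upper-tail) = 0.00071
→ bracket: p<0.01

p-value bracket: p<0.01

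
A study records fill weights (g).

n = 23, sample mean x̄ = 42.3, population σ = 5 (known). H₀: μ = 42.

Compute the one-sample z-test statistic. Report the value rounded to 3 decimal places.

SE = σ/√n = 5/√23 = 1.0426
z = (x̄−μ₀)/SE = (42.3−42)/1.0426 = 0.2877

test statistic = 0.288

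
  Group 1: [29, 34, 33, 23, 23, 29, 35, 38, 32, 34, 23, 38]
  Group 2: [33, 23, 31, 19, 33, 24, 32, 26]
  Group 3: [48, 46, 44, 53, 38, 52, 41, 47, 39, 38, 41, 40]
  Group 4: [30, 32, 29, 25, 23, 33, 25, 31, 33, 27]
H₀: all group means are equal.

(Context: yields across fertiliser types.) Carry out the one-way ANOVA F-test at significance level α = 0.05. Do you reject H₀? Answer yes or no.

reject H₀: yes

Group means [30.92, 27.62, 43.92, 28.80], grand mean 33.500
SSB = Σnᵢ(x̄ᵢ−x̄)² = 1879.192; SSW = ΣΣ(x−x̄ᵢ)² = 959.308
MSB = 1879.192/3 = 626.3972; MSW = 959.308/38 = 25.2450
F = MSB/MSW = 24.8128
df = (3, 38)
p-value (upper-tail) = 0.00000
At α=0.05: p < α → reject H₀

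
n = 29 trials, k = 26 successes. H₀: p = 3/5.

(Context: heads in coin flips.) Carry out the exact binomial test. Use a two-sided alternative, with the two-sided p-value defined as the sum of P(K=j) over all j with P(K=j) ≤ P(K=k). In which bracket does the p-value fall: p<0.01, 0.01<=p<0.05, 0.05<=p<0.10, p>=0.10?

Exact binomial: n=29, k=26, p₀=3/5=0.6000
P(X=j) = C(n,j)·p₀^j·(1−p₀)^(n−j); p = Σ P(X=j) over j with P(X=j) ≤ P(X=26)
p-value (two-sided) = 0.00089
→ bracket: p<0.01

p-value bracket: p<0.01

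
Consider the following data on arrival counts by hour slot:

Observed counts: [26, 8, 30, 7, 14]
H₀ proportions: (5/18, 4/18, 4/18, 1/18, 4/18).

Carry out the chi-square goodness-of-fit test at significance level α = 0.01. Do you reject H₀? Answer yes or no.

reject H₀: yes

n = 85; E_i = n·p_i = [23.61, 18.89, 18.89, 4.72, 18.89]
χ² = (26−23.61)²/23.61 + (8−18.89)²/18.89 + (30−18.89)²/18.89 + (7−4.72)²/4.72 + (14−18.89)²/18.89 = 15.4188
df = 4
p-value (upper-tail) = 0.00391
At α=0.01: p < α → reject H₀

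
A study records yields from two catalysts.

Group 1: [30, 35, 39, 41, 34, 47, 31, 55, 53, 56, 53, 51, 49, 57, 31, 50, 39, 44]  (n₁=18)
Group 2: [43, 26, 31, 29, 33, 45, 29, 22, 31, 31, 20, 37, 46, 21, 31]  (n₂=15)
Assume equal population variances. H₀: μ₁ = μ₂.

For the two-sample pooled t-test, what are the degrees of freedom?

degrees of freedom = 31

df = n₁ + n₂ − 2 = 18 + 15 − 2 = 31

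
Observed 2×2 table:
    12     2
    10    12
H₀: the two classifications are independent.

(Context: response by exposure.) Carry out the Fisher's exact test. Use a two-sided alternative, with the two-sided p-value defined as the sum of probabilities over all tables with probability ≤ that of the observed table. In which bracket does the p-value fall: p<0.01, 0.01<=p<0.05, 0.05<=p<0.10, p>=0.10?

Margins: r₁=14, r₂=22, c₁=22, c₂=14, n=36
p_obs = C(14,12)·C(22,10)/C(36,22); sum pmf over tables with pmf ≤ p_obs
p-value (two-sided) = 0.03339
→ bracket: 0.01<=p<0.05

p-value bracket: 0.01<=p<0.05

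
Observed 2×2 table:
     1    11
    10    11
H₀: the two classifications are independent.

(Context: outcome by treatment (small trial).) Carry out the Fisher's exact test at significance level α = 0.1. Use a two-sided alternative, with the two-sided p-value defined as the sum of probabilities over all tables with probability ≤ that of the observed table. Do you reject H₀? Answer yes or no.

reject H₀: yes

Margins: r₁=12, r₂=21, c₁=11, c₂=22, n=33
p_obs = C(12,1)·C(21,10)/C(33,11); sum pmf over tables with pmf ≤ p_obs
p-value (two-sided) = 0.02734
At α=0.1: p < α → reject H₀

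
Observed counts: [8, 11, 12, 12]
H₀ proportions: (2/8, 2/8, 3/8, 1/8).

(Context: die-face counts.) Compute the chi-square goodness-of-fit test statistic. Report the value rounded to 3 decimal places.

n = 43; E_i = n·p_i = [10.75, 10.75, 16.12, 5.38]
χ² = (8−10.75)²/10.75 + (11−10.75)²/10.75 + (12−16.12)²/16.12 + (12−5.38)²/5.38 = 9.9302
df = 3

test statistic = 9.930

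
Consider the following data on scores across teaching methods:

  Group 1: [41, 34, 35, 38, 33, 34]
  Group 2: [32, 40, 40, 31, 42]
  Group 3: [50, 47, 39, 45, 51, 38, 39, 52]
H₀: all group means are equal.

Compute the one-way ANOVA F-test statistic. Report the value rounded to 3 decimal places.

Group means [35.83, 37.00, 45.12], grand mean 40.053
SSB = Σnᵢ(x̄ᵢ−x̄)² = 359.239; SSW = ΣΣ(x−x̄ᵢ)² = 385.708
MSB = 359.239/2 = 179.6195; MSW = 385.708/16 = 24.1068
F = MSB/MSW = 7.4510
df = (2, 16)

test statistic = 7.451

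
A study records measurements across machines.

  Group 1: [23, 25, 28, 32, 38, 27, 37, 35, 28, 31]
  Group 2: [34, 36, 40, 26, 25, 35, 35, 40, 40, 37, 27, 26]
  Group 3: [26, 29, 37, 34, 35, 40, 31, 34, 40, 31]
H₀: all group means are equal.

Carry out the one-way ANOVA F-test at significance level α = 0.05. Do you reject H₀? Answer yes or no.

Group means [30.40, 33.42, 33.70], grand mean 32.562
SSB = Σnᵢ(x̄ᵢ−x̄)² = 68.458; SSW = ΣΣ(x−x̄ᵢ)² = 797.417
MSB = 68.458/2 = 34.2292; MSW = 797.417/29 = 27.4971
F = MSB/MSW = 1.2448
df = (2, 29)
p-value (upper-tail) = 0.30293
At α=0.05: p ≥ α → fail to reject H₀

reject H₀: no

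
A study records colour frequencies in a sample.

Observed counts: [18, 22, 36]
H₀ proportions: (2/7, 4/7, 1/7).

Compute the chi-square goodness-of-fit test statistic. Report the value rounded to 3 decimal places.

n = 76; E_i = n·p_i = [21.71, 43.43, 10.86]
χ² = (18−21.71)²/21.71 + (22−43.43)²/43.43 + (36−10.86)²/10.86 = 69.4342
df = 2

test statistic = 69.434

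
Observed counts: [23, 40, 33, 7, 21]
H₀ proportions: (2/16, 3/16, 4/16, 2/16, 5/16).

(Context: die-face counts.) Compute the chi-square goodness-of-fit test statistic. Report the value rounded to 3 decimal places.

n = 124; E_i = n·p_i = [15.50, 23.25, 31.00, 15.50, 38.75]
χ² = (23−15.50)²/15.50 + (40−23.25)²/23.25 + (33−31.00)²/31.00 + (7−15.50)²/15.50 + (21−38.75)²/38.75 = 28.6172
df = 4

test statistic = 28.617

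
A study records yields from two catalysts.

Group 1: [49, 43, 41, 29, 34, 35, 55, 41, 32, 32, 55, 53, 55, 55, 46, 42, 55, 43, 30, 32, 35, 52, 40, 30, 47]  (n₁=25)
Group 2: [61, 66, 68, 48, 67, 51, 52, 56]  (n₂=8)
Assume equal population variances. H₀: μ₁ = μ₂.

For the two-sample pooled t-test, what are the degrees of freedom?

df = n₁ + n₂ − 2 = 25 + 8 − 2 = 31

degrees of freedom = 31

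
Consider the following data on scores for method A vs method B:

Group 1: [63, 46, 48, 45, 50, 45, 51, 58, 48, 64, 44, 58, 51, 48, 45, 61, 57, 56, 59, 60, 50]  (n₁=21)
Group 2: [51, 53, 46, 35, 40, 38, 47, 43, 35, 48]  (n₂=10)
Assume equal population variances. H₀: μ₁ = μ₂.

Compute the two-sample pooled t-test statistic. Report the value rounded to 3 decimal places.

x̄₁=52.714, s₁=6.581, n₁=21
x̄₂=43.600, s₂=6.433, n₂=10
s_p² = [20·6.581² + 9·6.433²]/29 = 42.7133
SE = √(s_p²·(1/21+1/10)) = 2.5110
t = (52.714−43.600)/2.5110 = 3.6297
df = 29

test statistic = 3.630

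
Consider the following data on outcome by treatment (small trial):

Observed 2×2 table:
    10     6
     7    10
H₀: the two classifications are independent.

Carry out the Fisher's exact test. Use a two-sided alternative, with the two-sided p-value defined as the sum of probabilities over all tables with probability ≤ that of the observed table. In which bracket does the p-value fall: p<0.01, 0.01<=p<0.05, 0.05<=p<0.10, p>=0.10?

p-value bracket: p>=0.10

Margins: r₁=16, r₂=17, c₁=17, c₂=16, n=33
p_obs = C(16,10)·C(17,7)/C(33,17); sum pmf over tables with pmf ≤ p_obs
p-value (two-sided) = 0.30283
→ bracket: p>=0.10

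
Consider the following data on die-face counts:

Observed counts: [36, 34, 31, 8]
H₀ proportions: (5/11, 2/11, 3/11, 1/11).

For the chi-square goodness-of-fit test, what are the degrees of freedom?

degrees of freedom = 3

df = k − 1 = 4 − 1 = 3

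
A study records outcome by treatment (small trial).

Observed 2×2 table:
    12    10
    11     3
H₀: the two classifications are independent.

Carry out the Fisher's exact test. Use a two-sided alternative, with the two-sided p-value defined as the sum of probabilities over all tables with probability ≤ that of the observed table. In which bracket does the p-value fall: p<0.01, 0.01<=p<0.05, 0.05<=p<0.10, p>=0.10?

Margins: r₁=22, r₂=14, c₁=23, c₂=13, n=36
p_obs = C(22,12)·C(14,11)/C(36,23); sum pmf over tables with pmf ≤ p_obs
p-value (two-sided) = 0.17504
→ bracket: p>=0.10

p-value bracket: p>=0.10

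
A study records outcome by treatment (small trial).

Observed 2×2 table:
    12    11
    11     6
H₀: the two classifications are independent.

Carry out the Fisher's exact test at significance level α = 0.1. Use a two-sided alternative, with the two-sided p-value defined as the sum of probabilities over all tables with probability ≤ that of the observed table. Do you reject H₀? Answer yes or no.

Margins: r₁=23, r₂=17, c₁=23, c₂=17, n=40
p_obs = C(23,12)·C(17,11)/C(40,23); sum pmf over tables with pmf ≤ p_obs
p-value (two-sided) = 0.52536
At α=0.1: p ≥ α → fail to reject H₀

reject H₀: no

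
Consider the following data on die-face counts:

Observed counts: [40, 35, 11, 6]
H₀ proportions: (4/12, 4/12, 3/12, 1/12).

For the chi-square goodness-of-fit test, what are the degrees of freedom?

df = k − 1 = 4 − 1 = 3

degrees of freedom = 3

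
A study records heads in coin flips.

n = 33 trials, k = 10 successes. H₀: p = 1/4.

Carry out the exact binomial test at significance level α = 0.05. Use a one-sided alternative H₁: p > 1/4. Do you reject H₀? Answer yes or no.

reject H₀: no

Exact binomial: n=33, k=10, p₀=1/4=0.2500
P(X≥10) from Σ C(n,i)·p₀^i·(1−p₀)^(n−i)
p-value (one-sided, H₁ greater) = 0.29913
At α=0.05: p ≥ α → fail to reject H₀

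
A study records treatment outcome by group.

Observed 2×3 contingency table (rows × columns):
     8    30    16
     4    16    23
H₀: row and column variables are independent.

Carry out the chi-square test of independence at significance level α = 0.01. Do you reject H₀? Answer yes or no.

Row totals [54, 43], col totals [12, 46, 39], n=97
χ² = (8−6.68)²/6.68 + (30−25.61)²/25.61 + (16−21.71)²/21.71 + (4−5.32)²/5.32 + (16−20.39)²/20.39 + (23−17.29)²/17.29 = 5.6762
df = 2
p-value (upper-tail) = 0.05854
At α=0.01: p ≥ α → fail to reject H₀

reject H₀: no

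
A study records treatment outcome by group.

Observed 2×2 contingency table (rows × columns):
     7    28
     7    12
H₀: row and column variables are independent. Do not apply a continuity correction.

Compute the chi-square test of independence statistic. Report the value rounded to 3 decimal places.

Row totals [35, 19], col totals [14, 40], n=54
χ² = (7−9.07)²/9.07 + (28−25.93)²/25.93 + (7−4.93)²/4.93 + (12−14.07)²/14.07 = 1.8189
df = 1

test statistic = 1.819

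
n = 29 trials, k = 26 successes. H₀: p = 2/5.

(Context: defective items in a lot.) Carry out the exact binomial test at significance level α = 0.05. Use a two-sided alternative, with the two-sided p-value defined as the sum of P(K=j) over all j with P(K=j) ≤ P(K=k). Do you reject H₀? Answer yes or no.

reject H₀: yes

Exact binomial: n=29, k=26, p₀=2/5=0.4000
P(X=j) = C(n,j)·p₀^j·(1−p₀)^(n−j); p = Σ P(X=j) over j with P(X=j) ≤ P(X=26)
p-value (two-sided) = 0.00000
At α=0.05: p < α → reject H₀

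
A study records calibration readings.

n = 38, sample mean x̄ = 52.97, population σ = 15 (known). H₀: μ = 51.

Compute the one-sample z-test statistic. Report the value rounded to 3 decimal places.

test statistic = 0.810

SE = σ/√n = 15/√38 = 2.4333
z = (x̄−μ₀)/SE = (52.97−51)/2.4333 = 0.8096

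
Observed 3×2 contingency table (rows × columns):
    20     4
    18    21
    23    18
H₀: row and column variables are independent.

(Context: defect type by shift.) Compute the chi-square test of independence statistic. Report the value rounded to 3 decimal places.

test statistic = 8.651

Row totals [24, 39, 41], col totals [61, 43], n=104
χ² = (20−14.08)²/14.08 + (4−9.92)²/9.92 + (18−22.88)²/22.88 + (21−16.12)²/16.12 + (23−24.05)²/24.05 + (18−16.95)²/16.95 = 8.6510
df = 2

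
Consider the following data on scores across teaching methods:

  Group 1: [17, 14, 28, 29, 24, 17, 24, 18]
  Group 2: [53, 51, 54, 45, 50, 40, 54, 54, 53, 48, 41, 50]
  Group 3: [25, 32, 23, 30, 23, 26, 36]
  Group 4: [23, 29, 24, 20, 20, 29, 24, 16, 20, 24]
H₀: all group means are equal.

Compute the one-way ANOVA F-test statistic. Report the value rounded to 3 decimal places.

test statistic = 76.404

Group means [21.38, 49.42, 27.86, 22.90], grand mean 32.108
SSB = Σnᵢ(x̄ᵢ−x̄)² = 5491.019; SSW = ΣΣ(x−x̄ᵢ)² = 790.549
MSB = 5491.019/3 = 1830.3396; MSW = 790.549/33 = 23.9560
F = MSB/MSW = 76.4041
df = (3, 33)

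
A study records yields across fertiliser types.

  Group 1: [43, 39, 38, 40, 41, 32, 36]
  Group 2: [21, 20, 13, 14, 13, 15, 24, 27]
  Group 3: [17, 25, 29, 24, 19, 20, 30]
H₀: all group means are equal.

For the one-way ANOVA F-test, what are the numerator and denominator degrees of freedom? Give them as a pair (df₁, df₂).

degrees of freedom = [2, 19]

k = 3 groups, N = 22 total
df = (k−1, N−k) = (3−1, 22−3) = (2, 19)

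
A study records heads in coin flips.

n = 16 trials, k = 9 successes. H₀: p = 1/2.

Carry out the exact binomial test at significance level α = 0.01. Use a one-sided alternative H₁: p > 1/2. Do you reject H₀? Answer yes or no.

Exact binomial: n=16, k=9, p₀=1/2=0.5000
P(X≥9) from Σ C(n,i)·p₀^i·(1−p₀)^(n−i)
p-value (one-sided, H₁ greater) = 0.40181
At α=0.01: p ≥ α → fail to reject H₀

reject H₀: no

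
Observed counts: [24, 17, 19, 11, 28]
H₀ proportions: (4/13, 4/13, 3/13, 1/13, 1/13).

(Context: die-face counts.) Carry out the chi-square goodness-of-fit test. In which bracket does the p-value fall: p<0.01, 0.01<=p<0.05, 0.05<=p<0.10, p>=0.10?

n = 99; E_i = n·p_i = [30.46, 30.46, 22.85, 7.62, 7.62]
χ² = (24−30.46)²/30.46 + (17−30.46)²/30.46 + (19−22.85)²/22.85 + (11−7.62)²/7.62 + (28−7.62)²/7.62 = 64.0362
df = 4
p-value (upper-tail) = 0.00000
→ bracket: p<0.01

p-value bracket: p<0.01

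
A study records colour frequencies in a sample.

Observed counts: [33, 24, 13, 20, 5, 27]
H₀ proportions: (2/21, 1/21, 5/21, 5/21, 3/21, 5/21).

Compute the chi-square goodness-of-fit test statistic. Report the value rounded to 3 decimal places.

test statistic = 116.993

n = 122; E_i = n·p_i = [11.62, 5.81, 29.05, 29.05, 17.43, 29.05]
χ² = (33−11.62)²/11.62 + (24−5.81)²/5.81 + (13−29.05)²/29.05 + (20−29.05)²/29.05 + (5−17.43)²/17.43 + (27−29.05)²/29.05 = 116.9926
df = 5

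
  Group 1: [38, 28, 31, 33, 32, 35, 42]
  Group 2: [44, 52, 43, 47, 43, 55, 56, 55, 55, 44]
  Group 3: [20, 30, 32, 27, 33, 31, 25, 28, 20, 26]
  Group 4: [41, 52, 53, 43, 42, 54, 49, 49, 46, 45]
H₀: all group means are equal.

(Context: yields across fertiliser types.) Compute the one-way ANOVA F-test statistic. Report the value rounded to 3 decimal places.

Group means [34.14, 49.40, 27.20, 47.40], grand mean 39.973
SSB = Σnᵢ(x̄ᵢ−x̄)² = 3309.716; SSW = ΣΣ(x−x̄ᵢ)² = 809.257
MSB = 3309.716/3 = 1103.2386; MSW = 809.257/33 = 24.5229
F = MSB/MSW = 44.9880
df = (3, 33)

test statistic = 44.988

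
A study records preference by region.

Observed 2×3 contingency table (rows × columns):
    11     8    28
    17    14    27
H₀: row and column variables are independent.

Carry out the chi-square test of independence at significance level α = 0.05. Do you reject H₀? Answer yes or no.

reject H₀: no

Row totals [47, 58], col totals [28, 22, 55], n=105
χ² = (11−12.53)²/12.53 + (8−9.85)²/9.85 + (28−24.62)²/24.62 + (17−15.47)²/15.47 + (14−12.15)²/12.15 + (27−30.38)²/30.38 = 1.8077
df = 2
p-value (upper-tail) = 0.40500
At α=0.05: p ≥ α → fail to reject H₀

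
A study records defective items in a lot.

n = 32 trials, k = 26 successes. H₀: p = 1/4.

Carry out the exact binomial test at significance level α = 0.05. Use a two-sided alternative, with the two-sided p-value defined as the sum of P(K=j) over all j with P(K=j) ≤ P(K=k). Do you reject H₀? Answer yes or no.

reject H₀: yes

Exact binomial: n=32, k=26, p₀=1/4=0.2500
P(X=j) = C(n,j)·p₀^j·(1−p₀)^(n−j); p = Σ P(X=j) over j with P(X=j) ≤ P(X=26)
p-value (two-sided) = 0.00000
At α=0.05: p < α → reject H₀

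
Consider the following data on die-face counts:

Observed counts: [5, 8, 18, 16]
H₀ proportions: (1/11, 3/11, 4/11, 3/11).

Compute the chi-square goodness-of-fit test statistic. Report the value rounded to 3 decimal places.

test statistic = 2.773

n = 47; E_i = n·p_i = [4.27, 12.82, 17.09, 12.82]
χ² = (5−4.27)²/4.27 + (8−12.82)²/12.82 + (18−17.09)²/17.09 + (16−12.82)²/12.82 = 2.7730
df = 3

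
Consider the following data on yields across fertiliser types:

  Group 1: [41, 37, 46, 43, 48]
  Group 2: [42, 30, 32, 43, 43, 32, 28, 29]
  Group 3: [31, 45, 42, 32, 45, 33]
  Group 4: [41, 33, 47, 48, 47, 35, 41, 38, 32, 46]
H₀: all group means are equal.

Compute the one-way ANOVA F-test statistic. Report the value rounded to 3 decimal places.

Group means [43.00, 34.88, 38.00, 40.80], grand mean 38.966
SSB = Σnᵢ(x̄ᵢ−x̄)² = 254.491; SSW = ΣΣ(x−x̄ᵢ)² = 938.475
MSB = 254.491/3 = 84.8302; MSW = 938.475/25 = 37.5390
F = MSB/MSW = 2.2598
df = (3, 25)

test statistic = 2.260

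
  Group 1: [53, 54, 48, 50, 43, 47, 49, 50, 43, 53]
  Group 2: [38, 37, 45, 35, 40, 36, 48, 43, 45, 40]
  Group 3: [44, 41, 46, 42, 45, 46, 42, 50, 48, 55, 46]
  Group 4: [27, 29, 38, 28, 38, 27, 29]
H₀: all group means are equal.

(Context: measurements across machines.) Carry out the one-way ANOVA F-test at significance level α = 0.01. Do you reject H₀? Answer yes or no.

reject H₀: yes

Group means [49.00, 40.70, 45.91, 30.86], grand mean 42.579
SSB = Σnᵢ(x̄ᵢ−x̄)² = 1531.397; SSW = ΣΣ(x−x̄ᵢ)² = 617.866
MSB = 1531.397/3 = 510.4656; MSW = 617.866/34 = 18.1725
F = MSB/MSW = 28.0900
df = (3, 34)
p-value (upper-tail) = 0.00000
At α=0.01: p < α → reject H₀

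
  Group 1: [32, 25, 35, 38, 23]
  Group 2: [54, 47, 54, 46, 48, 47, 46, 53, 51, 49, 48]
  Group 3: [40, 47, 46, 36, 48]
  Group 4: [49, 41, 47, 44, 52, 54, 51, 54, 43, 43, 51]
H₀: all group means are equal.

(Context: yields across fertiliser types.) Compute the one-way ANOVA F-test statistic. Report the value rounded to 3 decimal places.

Group means [30.60, 49.36, 43.40, 48.09], grand mean 45.062
SSB = Σnᵢ(x̄ᵢ−x̄)² = 1364.020; SSW = ΣΣ(x−x̄ᵢ)² = 591.855
MSB = 1364.020/3 = 454.6735; MSW = 591.855/28 = 21.1377
F = MSB/MSW = 21.5101
df = (3, 28)

test statistic = 21.510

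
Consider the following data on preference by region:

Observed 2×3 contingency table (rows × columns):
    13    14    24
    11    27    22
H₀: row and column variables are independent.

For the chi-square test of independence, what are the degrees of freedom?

df = (r−1)(c−1) = (2−1)·(3−1) = 2

degrees of freedom = 2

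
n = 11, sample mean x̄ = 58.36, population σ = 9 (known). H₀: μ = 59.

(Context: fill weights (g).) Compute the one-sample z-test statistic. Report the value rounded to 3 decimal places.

test statistic = -0.236

SE = σ/√n = 9/√11 = 2.7136
z = (x̄−μ₀)/SE = (58.36−59)/2.7136 = -0.2358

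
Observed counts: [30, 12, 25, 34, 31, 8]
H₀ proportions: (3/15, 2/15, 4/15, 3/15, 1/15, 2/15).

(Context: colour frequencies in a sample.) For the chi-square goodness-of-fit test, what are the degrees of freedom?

degrees of freedom = 5

df = k − 1 = 6 − 1 = 5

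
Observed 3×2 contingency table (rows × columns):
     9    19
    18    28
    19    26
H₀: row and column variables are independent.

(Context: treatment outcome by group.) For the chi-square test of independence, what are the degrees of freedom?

df = (r−1)(c−1) = (3−1)·(2−1) = 2

degrees of freedom = 2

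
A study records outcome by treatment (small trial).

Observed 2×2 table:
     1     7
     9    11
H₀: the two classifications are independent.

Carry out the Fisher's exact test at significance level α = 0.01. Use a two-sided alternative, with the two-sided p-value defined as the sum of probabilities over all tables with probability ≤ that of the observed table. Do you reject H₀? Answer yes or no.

Margins: r₁=8, r₂=20, c₁=10, c₂=18, n=28
p_obs = C(8,1)·C(20,9)/C(28,10); sum pmf over tables with pmf ≤ p_obs
p-value (two-sided) = 0.19368
At α=0.01: p ≥ α → fail to reject H₀

reject H₀: no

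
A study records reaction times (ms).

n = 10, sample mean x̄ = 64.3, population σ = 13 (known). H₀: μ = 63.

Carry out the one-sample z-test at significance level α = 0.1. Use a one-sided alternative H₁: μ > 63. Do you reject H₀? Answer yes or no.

reject H₀: no

SE = σ/√n = 13/√10 = 4.1110
z = (x̄−μ₀)/SE = (64.3−63)/4.1110 = 0.3162
p-value (one-sided, H₁ greater) = 0.37591
At α=0.1: p ≥ α → fail to reject H₀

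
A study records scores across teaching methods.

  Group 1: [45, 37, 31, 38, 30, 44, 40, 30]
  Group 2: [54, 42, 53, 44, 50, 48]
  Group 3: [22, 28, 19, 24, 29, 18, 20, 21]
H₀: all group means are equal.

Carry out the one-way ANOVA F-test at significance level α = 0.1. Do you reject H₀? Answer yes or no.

reject H₀: yes

Group means [36.88, 48.50, 22.62], grand mean 34.864
SSB = Σnᵢ(x̄ᵢ−x̄)² = 2346.341; SSW = ΣΣ(x−x̄ᵢ)² = 488.250
MSB = 2346.341/2 = 1173.1705; MSW = 488.250/19 = 25.6974
F = MSB/MSW = 45.6533
df = (2, 19)
p-value (upper-tail) = 0.00000
At α=0.1: p < α → reject H₀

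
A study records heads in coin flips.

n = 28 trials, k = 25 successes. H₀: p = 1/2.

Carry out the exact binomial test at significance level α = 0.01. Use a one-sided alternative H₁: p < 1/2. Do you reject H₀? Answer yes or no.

reject H₀: no

Exact binomial: n=28, k=25, p₀=1/2=0.5000
P(X≤25) from Σ C(n,i)·p₀^i·(1−p₀)^(n−i)
p-value (one-sided, H₁ less) = 1.00000
At α=0.01: p ≥ α → fail to reject H₀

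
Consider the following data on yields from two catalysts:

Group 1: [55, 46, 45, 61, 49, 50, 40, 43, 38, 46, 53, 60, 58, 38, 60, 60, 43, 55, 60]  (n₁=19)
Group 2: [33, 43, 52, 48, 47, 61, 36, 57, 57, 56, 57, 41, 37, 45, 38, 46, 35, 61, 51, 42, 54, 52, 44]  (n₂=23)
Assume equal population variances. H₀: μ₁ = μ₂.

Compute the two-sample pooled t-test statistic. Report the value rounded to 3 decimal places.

test statistic = 1.159

x̄₁=50.526, s₁=8.106, n₁=19
x̄₂=47.522, s₂=8.570, n₂=23
s_p² = [18·8.106² + 22·8.570²]/40 = 69.9619
SE = √(s_p²·(1/19+1/23)) = 2.5931
t = (50.526−47.522)/2.5931 = 1.1587
df = 40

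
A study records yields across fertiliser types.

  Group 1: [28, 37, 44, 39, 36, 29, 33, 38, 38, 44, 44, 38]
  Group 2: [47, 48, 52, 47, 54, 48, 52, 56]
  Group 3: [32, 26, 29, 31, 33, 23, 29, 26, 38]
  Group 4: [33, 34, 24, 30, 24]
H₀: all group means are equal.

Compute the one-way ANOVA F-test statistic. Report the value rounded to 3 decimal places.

Group means [37.33, 50.50, 29.67, 29.00], grand mean 37.176
SSB = Σnᵢ(x̄ᵢ−x̄)² = 2262.275; SSW = ΣΣ(x−x̄ᵢ)² = 650.667
MSB = 2262.275/3 = 754.0915; MSW = 650.667/30 = 21.6889
F = MSB/MSW = 34.7686
df = (3, 30)

test statistic = 34.769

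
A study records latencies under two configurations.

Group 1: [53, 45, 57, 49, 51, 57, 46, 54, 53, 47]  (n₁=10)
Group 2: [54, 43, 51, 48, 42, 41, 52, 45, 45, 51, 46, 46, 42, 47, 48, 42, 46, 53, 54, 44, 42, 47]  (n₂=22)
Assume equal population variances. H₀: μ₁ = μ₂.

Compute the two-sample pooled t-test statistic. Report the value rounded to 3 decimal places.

x̄₁=51.200, s₁=4.341, n₁=10
x̄₂=46.773, s₂=4.163, n₂=22
s_p² = [9·4.341² + 21·4.163²]/30 = 17.7821
SE = √(s_p²·(1/10+1/22)) = 1.6083
t = (51.200−46.773)/1.6083 = 2.7528
df = 30

test statistic = 2.753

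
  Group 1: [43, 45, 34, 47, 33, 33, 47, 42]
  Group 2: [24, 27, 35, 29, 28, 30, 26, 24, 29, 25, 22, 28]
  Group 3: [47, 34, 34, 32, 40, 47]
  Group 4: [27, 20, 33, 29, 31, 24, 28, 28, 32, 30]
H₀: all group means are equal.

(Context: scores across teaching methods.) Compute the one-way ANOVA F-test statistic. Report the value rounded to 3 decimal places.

Group means [40.50, 27.25, 39.00, 28.20], grand mean 32.417
SSB = Σnᵢ(x̄ᵢ−x̄)² = 1280.900; SSW = ΣΣ(x−x̄ᵢ)² = 761.850
MSB = 1280.900/3 = 426.9667; MSW = 761.850/32 = 23.8078
F = MSB/MSW = 17.9339
df = (3, 32)

test statistic = 17.934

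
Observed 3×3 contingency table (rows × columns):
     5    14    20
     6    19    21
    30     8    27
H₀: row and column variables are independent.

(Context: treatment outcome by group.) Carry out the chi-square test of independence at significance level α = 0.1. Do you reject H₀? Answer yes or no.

Row totals [39, 46, 65], col totals [41, 41, 68], n=150
χ² = (5−10.66)²/10.66 + (14−10.66)²/10.66 + (20−17.68)²/17.68 + (6−12.57)²/12.57 + (19−12.57)²/12.57 + (21−20.85)²/20.85 + (30−17.77)²/17.77 + (8−17.77)²/17.77 + (27−29.47)²/29.47 = 25.0773
df = 4
p-value (upper-tail) = 0.00005
At α=0.1: p < α → reject H₀

reject H₀: yes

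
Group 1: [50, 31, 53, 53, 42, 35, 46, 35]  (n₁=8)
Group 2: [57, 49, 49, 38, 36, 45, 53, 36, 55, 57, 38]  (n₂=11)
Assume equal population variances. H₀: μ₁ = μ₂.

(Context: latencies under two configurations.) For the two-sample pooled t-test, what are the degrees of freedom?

df = n₁ + n₂ − 2 = 8 + 11 − 2 = 17

degrees of freedom = 17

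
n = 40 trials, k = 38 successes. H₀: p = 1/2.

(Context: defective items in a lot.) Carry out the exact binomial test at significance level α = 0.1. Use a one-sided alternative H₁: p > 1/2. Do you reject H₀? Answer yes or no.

reject H₀: yes

Exact binomial: n=40, k=38, p₀=1/2=0.5000
P(X≥38) from Σ C(n,i)·p₀^i·(1−p₀)^(n−i)
p-value (one-sided, H₁ greater) = 0.00000
At α=0.1: p < α → reject H₀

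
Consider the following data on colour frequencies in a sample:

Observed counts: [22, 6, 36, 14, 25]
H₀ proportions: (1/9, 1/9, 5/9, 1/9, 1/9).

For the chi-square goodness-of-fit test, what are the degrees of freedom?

degrees of freedom = 4

df = k − 1 = 5 − 1 = 4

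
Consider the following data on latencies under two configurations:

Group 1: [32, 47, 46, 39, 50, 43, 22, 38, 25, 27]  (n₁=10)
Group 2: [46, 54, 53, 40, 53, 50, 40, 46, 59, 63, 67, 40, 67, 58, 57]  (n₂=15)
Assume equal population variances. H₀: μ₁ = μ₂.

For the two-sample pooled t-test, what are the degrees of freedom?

df = n₁ + n₂ − 2 = 10 + 15 − 2 = 23

degrees of freedom = 23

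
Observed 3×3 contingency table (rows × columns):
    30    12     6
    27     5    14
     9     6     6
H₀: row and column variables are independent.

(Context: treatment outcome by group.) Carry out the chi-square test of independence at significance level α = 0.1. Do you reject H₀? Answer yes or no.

reject H₀: yes

Row totals [48, 46, 21], col totals [66, 23, 26], n=115
χ² = (30−27.55)²/27.55 + (12−9.60)²/9.60 + (6−10.85)²/10.85 + (27−26.40)²/26.40 + (5−9.20)²/9.20 + (14−10.40)²/10.40 + (9−12.05)²/12.05 + (6−4.20)²/4.20 + (6−4.75)²/4.75 = 8.0396
df = 4
p-value (upper-tail) = 0.09014
At α=0.1: p < α → reject H₀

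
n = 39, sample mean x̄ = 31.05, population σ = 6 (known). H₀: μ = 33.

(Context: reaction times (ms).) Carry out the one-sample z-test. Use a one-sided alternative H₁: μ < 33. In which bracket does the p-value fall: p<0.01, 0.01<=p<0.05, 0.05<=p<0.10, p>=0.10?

p-value bracket: 0.01<=p<0.05

SE = σ/√n = 6/√39 = 0.9608
z = (x̄−μ₀)/SE = (31.05−33)/0.9608 = -2.0296
p-value (one-sided, H₁ less) = 0.02120
→ bracket: 0.01<=p<0.05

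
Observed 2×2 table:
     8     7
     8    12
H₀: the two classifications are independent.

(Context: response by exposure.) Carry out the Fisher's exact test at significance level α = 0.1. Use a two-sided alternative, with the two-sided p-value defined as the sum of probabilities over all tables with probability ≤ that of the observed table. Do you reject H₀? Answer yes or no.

reject H₀: no

Margins: r₁=15, r₂=20, c₁=16, c₂=19, n=35
p_obs = C(15,8)·C(20,8)/C(35,16); sum pmf over tables with pmf ≤ p_obs
p-value (two-sided) = 0.50602
At α=0.1: p ≥ α → fail to reject H₀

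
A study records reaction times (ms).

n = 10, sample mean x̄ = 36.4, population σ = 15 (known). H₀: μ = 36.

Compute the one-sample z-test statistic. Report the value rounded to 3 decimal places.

test statistic = 0.084

SE = σ/√n = 15/√10 = 4.7434
z = (x̄−μ₀)/SE = (36.4−36)/4.7434 = 0.0843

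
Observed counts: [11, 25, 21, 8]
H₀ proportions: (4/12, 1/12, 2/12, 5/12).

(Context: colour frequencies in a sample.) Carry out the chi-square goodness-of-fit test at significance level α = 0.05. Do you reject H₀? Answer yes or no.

reject H₀: yes

n = 65; E_i = n·p_i = [21.67, 5.42, 10.83, 27.08]
χ² = (11−21.67)²/21.67 + (25−5.42)²/5.42 + (21−10.83)²/10.83 + (8−27.08)²/27.08 = 99.0400
df = 3
p-value (upper-tail) = 0.00000
At α=0.05: p < α → reject H₀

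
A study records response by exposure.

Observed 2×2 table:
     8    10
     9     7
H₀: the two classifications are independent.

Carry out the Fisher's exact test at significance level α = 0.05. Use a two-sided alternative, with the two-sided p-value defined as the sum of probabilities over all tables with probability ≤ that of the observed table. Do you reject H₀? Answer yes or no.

Margins: r₁=18, r₂=16, c₁=17, c₂=17, n=34
p_obs = C(18,8)·C(16,9)/C(34,17); sum pmf over tables with pmf ≤ p_obs
p-value (two-sided) = 0.73186
At α=0.05: p ≥ α → fail to reject H₀

reject H₀: no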